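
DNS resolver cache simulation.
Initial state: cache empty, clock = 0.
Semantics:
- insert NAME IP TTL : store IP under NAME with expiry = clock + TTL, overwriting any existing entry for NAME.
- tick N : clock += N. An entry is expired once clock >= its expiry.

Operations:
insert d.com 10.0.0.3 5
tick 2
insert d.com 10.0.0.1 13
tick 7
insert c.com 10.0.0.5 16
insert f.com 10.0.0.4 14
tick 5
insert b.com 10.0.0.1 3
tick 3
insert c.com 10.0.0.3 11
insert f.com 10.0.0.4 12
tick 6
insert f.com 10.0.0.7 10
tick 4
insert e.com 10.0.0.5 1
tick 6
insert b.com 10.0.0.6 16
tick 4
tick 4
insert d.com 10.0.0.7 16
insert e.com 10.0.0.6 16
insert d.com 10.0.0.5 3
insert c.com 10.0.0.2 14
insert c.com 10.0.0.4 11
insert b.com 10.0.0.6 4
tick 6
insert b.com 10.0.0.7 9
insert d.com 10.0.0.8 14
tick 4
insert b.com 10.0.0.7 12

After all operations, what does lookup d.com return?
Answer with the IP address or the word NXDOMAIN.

Answer: 10.0.0.8

Derivation:
Op 1: insert d.com -> 10.0.0.3 (expiry=0+5=5). clock=0
Op 2: tick 2 -> clock=2.
Op 3: insert d.com -> 10.0.0.1 (expiry=2+13=15). clock=2
Op 4: tick 7 -> clock=9.
Op 5: insert c.com -> 10.0.0.5 (expiry=9+16=25). clock=9
Op 6: insert f.com -> 10.0.0.4 (expiry=9+14=23). clock=9
Op 7: tick 5 -> clock=14.
Op 8: insert b.com -> 10.0.0.1 (expiry=14+3=17). clock=14
Op 9: tick 3 -> clock=17. purged={b.com,d.com}
Op 10: insert c.com -> 10.0.0.3 (expiry=17+11=28). clock=17
Op 11: insert f.com -> 10.0.0.4 (expiry=17+12=29). clock=17
Op 12: tick 6 -> clock=23.
Op 13: insert f.com -> 10.0.0.7 (expiry=23+10=33). clock=23
Op 14: tick 4 -> clock=27.
Op 15: insert e.com -> 10.0.0.5 (expiry=27+1=28). clock=27
Op 16: tick 6 -> clock=33. purged={c.com,e.com,f.com}
Op 17: insert b.com -> 10.0.0.6 (expiry=33+16=49). clock=33
Op 18: tick 4 -> clock=37.
Op 19: tick 4 -> clock=41.
Op 20: insert d.com -> 10.0.0.7 (expiry=41+16=57). clock=41
Op 21: insert e.com -> 10.0.0.6 (expiry=41+16=57). clock=41
Op 22: insert d.com -> 10.0.0.5 (expiry=41+3=44). clock=41
Op 23: insert c.com -> 10.0.0.2 (expiry=41+14=55). clock=41
Op 24: insert c.com -> 10.0.0.4 (expiry=41+11=52). clock=41
Op 25: insert b.com -> 10.0.0.6 (expiry=41+4=45). clock=41
Op 26: tick 6 -> clock=47. purged={b.com,d.com}
Op 27: insert b.com -> 10.0.0.7 (expiry=47+9=56). clock=47
Op 28: insert d.com -> 10.0.0.8 (expiry=47+14=61). clock=47
Op 29: tick 4 -> clock=51.
Op 30: insert b.com -> 10.0.0.7 (expiry=51+12=63). clock=51
lookup d.com: present, ip=10.0.0.8 expiry=61 > clock=51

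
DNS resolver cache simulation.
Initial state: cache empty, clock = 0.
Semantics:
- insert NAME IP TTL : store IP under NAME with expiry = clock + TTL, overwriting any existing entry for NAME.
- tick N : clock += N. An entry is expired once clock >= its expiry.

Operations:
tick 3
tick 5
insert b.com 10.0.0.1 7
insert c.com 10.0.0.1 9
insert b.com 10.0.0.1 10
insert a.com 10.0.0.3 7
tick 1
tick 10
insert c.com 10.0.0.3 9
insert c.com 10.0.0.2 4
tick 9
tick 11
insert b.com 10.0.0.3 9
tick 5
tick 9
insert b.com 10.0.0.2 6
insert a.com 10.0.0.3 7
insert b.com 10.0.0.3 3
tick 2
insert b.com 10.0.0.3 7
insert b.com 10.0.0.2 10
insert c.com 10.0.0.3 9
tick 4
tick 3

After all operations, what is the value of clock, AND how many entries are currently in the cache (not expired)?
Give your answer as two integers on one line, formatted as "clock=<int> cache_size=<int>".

Op 1: tick 3 -> clock=3.
Op 2: tick 5 -> clock=8.
Op 3: insert b.com -> 10.0.0.1 (expiry=8+7=15). clock=8
Op 4: insert c.com -> 10.0.0.1 (expiry=8+9=17). clock=8
Op 5: insert b.com -> 10.0.0.1 (expiry=8+10=18). clock=8
Op 6: insert a.com -> 10.0.0.3 (expiry=8+7=15). clock=8
Op 7: tick 1 -> clock=9.
Op 8: tick 10 -> clock=19. purged={a.com,b.com,c.com}
Op 9: insert c.com -> 10.0.0.3 (expiry=19+9=28). clock=19
Op 10: insert c.com -> 10.0.0.2 (expiry=19+4=23). clock=19
Op 11: tick 9 -> clock=28. purged={c.com}
Op 12: tick 11 -> clock=39.
Op 13: insert b.com -> 10.0.0.3 (expiry=39+9=48). clock=39
Op 14: tick 5 -> clock=44.
Op 15: tick 9 -> clock=53. purged={b.com}
Op 16: insert b.com -> 10.0.0.2 (expiry=53+6=59). clock=53
Op 17: insert a.com -> 10.0.0.3 (expiry=53+7=60). clock=53
Op 18: insert b.com -> 10.0.0.3 (expiry=53+3=56). clock=53
Op 19: tick 2 -> clock=55.
Op 20: insert b.com -> 10.0.0.3 (expiry=55+7=62). clock=55
Op 21: insert b.com -> 10.0.0.2 (expiry=55+10=65). clock=55
Op 22: insert c.com -> 10.0.0.3 (expiry=55+9=64). clock=55
Op 23: tick 4 -> clock=59.
Op 24: tick 3 -> clock=62. purged={a.com}
Final clock = 62
Final cache (unexpired): {b.com,c.com} -> size=2

Answer: clock=62 cache_size=2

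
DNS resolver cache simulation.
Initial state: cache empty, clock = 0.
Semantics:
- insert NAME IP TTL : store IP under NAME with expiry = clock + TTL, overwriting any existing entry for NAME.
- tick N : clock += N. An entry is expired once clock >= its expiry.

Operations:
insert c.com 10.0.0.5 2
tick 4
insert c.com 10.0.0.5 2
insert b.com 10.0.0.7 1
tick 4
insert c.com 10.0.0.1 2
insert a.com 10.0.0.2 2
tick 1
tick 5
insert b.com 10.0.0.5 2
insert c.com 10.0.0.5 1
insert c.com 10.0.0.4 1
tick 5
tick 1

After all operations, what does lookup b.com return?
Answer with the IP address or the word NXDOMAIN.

Op 1: insert c.com -> 10.0.0.5 (expiry=0+2=2). clock=0
Op 2: tick 4 -> clock=4. purged={c.com}
Op 3: insert c.com -> 10.0.0.5 (expiry=4+2=6). clock=4
Op 4: insert b.com -> 10.0.0.7 (expiry=4+1=5). clock=4
Op 5: tick 4 -> clock=8. purged={b.com,c.com}
Op 6: insert c.com -> 10.0.0.1 (expiry=8+2=10). clock=8
Op 7: insert a.com -> 10.0.0.2 (expiry=8+2=10). clock=8
Op 8: tick 1 -> clock=9.
Op 9: tick 5 -> clock=14. purged={a.com,c.com}
Op 10: insert b.com -> 10.0.0.5 (expiry=14+2=16). clock=14
Op 11: insert c.com -> 10.0.0.5 (expiry=14+1=15). clock=14
Op 12: insert c.com -> 10.0.0.4 (expiry=14+1=15). clock=14
Op 13: tick 5 -> clock=19. purged={b.com,c.com}
Op 14: tick 1 -> clock=20.
lookup b.com: not in cache (expired or never inserted)

Answer: NXDOMAIN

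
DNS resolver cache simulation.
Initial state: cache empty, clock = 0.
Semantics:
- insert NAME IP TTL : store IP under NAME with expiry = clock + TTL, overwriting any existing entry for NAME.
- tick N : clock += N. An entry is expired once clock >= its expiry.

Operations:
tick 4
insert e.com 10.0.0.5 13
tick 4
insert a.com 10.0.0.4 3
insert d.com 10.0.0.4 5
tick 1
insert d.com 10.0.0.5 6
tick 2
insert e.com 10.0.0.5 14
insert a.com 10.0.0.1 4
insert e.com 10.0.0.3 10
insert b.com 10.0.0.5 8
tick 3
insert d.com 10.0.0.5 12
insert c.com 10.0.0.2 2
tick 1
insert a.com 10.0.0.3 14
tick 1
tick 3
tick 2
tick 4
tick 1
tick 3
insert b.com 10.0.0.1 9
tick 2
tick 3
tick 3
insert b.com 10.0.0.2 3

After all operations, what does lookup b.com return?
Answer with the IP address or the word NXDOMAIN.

Op 1: tick 4 -> clock=4.
Op 2: insert e.com -> 10.0.0.5 (expiry=4+13=17). clock=4
Op 3: tick 4 -> clock=8.
Op 4: insert a.com -> 10.0.0.4 (expiry=8+3=11). clock=8
Op 5: insert d.com -> 10.0.0.4 (expiry=8+5=13). clock=8
Op 6: tick 1 -> clock=9.
Op 7: insert d.com -> 10.0.0.5 (expiry=9+6=15). clock=9
Op 8: tick 2 -> clock=11. purged={a.com}
Op 9: insert e.com -> 10.0.0.5 (expiry=11+14=25). clock=11
Op 10: insert a.com -> 10.0.0.1 (expiry=11+4=15). clock=11
Op 11: insert e.com -> 10.0.0.3 (expiry=11+10=21). clock=11
Op 12: insert b.com -> 10.0.0.5 (expiry=11+8=19). clock=11
Op 13: tick 3 -> clock=14.
Op 14: insert d.com -> 10.0.0.5 (expiry=14+12=26). clock=14
Op 15: insert c.com -> 10.0.0.2 (expiry=14+2=16). clock=14
Op 16: tick 1 -> clock=15. purged={a.com}
Op 17: insert a.com -> 10.0.0.3 (expiry=15+14=29). clock=15
Op 18: tick 1 -> clock=16. purged={c.com}
Op 19: tick 3 -> clock=19. purged={b.com}
Op 20: tick 2 -> clock=21. purged={e.com}
Op 21: tick 4 -> clock=25.
Op 22: tick 1 -> clock=26. purged={d.com}
Op 23: tick 3 -> clock=29. purged={a.com}
Op 24: insert b.com -> 10.0.0.1 (expiry=29+9=38). clock=29
Op 25: tick 2 -> clock=31.
Op 26: tick 3 -> clock=34.
Op 27: tick 3 -> clock=37.
Op 28: insert b.com -> 10.0.0.2 (expiry=37+3=40). clock=37
lookup b.com: present, ip=10.0.0.2 expiry=40 > clock=37

Answer: 10.0.0.2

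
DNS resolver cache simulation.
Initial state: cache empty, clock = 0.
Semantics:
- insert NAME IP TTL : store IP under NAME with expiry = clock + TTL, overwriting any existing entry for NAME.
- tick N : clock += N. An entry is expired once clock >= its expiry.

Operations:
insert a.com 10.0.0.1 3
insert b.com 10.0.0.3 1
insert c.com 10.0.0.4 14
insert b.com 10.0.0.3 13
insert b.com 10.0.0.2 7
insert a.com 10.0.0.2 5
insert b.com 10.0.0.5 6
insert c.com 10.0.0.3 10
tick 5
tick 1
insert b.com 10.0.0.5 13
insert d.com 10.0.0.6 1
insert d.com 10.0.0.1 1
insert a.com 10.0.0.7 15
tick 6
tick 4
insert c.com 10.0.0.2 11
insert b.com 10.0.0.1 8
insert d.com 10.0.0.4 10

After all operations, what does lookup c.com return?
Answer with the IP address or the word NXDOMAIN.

Answer: 10.0.0.2

Derivation:
Op 1: insert a.com -> 10.0.0.1 (expiry=0+3=3). clock=0
Op 2: insert b.com -> 10.0.0.3 (expiry=0+1=1). clock=0
Op 3: insert c.com -> 10.0.0.4 (expiry=0+14=14). clock=0
Op 4: insert b.com -> 10.0.0.3 (expiry=0+13=13). clock=0
Op 5: insert b.com -> 10.0.0.2 (expiry=0+7=7). clock=0
Op 6: insert a.com -> 10.0.0.2 (expiry=0+5=5). clock=0
Op 7: insert b.com -> 10.0.0.5 (expiry=0+6=6). clock=0
Op 8: insert c.com -> 10.0.0.3 (expiry=0+10=10). clock=0
Op 9: tick 5 -> clock=5. purged={a.com}
Op 10: tick 1 -> clock=6. purged={b.com}
Op 11: insert b.com -> 10.0.0.5 (expiry=6+13=19). clock=6
Op 12: insert d.com -> 10.0.0.6 (expiry=6+1=7). clock=6
Op 13: insert d.com -> 10.0.0.1 (expiry=6+1=7). clock=6
Op 14: insert a.com -> 10.0.0.7 (expiry=6+15=21). clock=6
Op 15: tick 6 -> clock=12. purged={c.com,d.com}
Op 16: tick 4 -> clock=16.
Op 17: insert c.com -> 10.0.0.2 (expiry=16+11=27). clock=16
Op 18: insert b.com -> 10.0.0.1 (expiry=16+8=24). clock=16
Op 19: insert d.com -> 10.0.0.4 (expiry=16+10=26). clock=16
lookup c.com: present, ip=10.0.0.2 expiry=27 > clock=16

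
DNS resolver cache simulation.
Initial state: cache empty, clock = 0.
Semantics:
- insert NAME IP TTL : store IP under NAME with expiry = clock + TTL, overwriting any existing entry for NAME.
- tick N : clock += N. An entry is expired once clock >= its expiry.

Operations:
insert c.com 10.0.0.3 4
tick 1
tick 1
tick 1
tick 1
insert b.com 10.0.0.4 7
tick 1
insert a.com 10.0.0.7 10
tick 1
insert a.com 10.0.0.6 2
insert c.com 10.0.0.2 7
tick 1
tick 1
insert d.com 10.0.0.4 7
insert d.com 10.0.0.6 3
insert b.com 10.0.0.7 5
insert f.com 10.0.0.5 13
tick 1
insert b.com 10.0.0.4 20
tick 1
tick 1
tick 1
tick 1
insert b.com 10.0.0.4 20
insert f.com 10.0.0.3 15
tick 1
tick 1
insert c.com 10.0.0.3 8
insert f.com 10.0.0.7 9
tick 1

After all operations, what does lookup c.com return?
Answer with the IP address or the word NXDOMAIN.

Answer: 10.0.0.3

Derivation:
Op 1: insert c.com -> 10.0.0.3 (expiry=0+4=4). clock=0
Op 2: tick 1 -> clock=1.
Op 3: tick 1 -> clock=2.
Op 4: tick 1 -> clock=3.
Op 5: tick 1 -> clock=4. purged={c.com}
Op 6: insert b.com -> 10.0.0.4 (expiry=4+7=11). clock=4
Op 7: tick 1 -> clock=5.
Op 8: insert a.com -> 10.0.0.7 (expiry=5+10=15). clock=5
Op 9: tick 1 -> clock=6.
Op 10: insert a.com -> 10.0.0.6 (expiry=6+2=8). clock=6
Op 11: insert c.com -> 10.0.0.2 (expiry=6+7=13). clock=6
Op 12: tick 1 -> clock=7.
Op 13: tick 1 -> clock=8. purged={a.com}
Op 14: insert d.com -> 10.0.0.4 (expiry=8+7=15). clock=8
Op 15: insert d.com -> 10.0.0.6 (expiry=8+3=11). clock=8
Op 16: insert b.com -> 10.0.0.7 (expiry=8+5=13). clock=8
Op 17: insert f.com -> 10.0.0.5 (expiry=8+13=21). clock=8
Op 18: tick 1 -> clock=9.
Op 19: insert b.com -> 10.0.0.4 (expiry=9+20=29). clock=9
Op 20: tick 1 -> clock=10.
Op 21: tick 1 -> clock=11. purged={d.com}
Op 22: tick 1 -> clock=12.
Op 23: tick 1 -> clock=13. purged={c.com}
Op 24: insert b.com -> 10.0.0.4 (expiry=13+20=33). clock=13
Op 25: insert f.com -> 10.0.0.3 (expiry=13+15=28). clock=13
Op 26: tick 1 -> clock=14.
Op 27: tick 1 -> clock=15.
Op 28: insert c.com -> 10.0.0.3 (expiry=15+8=23). clock=15
Op 29: insert f.com -> 10.0.0.7 (expiry=15+9=24). clock=15
Op 30: tick 1 -> clock=16.
lookup c.com: present, ip=10.0.0.3 expiry=23 > clock=16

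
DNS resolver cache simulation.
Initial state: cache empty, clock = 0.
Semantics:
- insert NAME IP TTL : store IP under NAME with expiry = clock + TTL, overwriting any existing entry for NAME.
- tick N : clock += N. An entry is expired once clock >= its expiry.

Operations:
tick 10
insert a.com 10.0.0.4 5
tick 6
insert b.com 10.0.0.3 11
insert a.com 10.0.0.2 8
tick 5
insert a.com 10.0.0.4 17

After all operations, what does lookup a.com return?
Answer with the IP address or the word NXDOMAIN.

Answer: 10.0.0.4

Derivation:
Op 1: tick 10 -> clock=10.
Op 2: insert a.com -> 10.0.0.4 (expiry=10+5=15). clock=10
Op 3: tick 6 -> clock=16. purged={a.com}
Op 4: insert b.com -> 10.0.0.3 (expiry=16+11=27). clock=16
Op 5: insert a.com -> 10.0.0.2 (expiry=16+8=24). clock=16
Op 6: tick 5 -> clock=21.
Op 7: insert a.com -> 10.0.0.4 (expiry=21+17=38). clock=21
lookup a.com: present, ip=10.0.0.4 expiry=38 > clock=21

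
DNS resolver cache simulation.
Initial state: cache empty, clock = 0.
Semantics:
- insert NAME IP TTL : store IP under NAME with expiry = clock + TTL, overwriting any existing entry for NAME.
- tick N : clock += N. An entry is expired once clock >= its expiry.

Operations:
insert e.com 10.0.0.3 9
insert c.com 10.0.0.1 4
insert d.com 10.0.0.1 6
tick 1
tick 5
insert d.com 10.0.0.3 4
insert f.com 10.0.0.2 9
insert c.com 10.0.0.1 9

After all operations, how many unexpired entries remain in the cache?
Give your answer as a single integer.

Op 1: insert e.com -> 10.0.0.3 (expiry=0+9=9). clock=0
Op 2: insert c.com -> 10.0.0.1 (expiry=0+4=4). clock=0
Op 3: insert d.com -> 10.0.0.1 (expiry=0+6=6). clock=0
Op 4: tick 1 -> clock=1.
Op 5: tick 5 -> clock=6. purged={c.com,d.com}
Op 6: insert d.com -> 10.0.0.3 (expiry=6+4=10). clock=6
Op 7: insert f.com -> 10.0.0.2 (expiry=6+9=15). clock=6
Op 8: insert c.com -> 10.0.0.1 (expiry=6+9=15). clock=6
Final cache (unexpired): {c.com,d.com,e.com,f.com} -> size=4

Answer: 4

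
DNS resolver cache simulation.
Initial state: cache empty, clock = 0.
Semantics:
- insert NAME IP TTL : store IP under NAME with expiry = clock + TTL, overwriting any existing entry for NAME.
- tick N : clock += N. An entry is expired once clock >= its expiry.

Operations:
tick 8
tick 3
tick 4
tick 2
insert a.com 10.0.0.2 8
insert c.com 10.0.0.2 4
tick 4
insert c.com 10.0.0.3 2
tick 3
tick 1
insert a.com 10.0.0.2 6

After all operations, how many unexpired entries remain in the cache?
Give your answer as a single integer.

Answer: 1

Derivation:
Op 1: tick 8 -> clock=8.
Op 2: tick 3 -> clock=11.
Op 3: tick 4 -> clock=15.
Op 4: tick 2 -> clock=17.
Op 5: insert a.com -> 10.0.0.2 (expiry=17+8=25). clock=17
Op 6: insert c.com -> 10.0.0.2 (expiry=17+4=21). clock=17
Op 7: tick 4 -> clock=21. purged={c.com}
Op 8: insert c.com -> 10.0.0.3 (expiry=21+2=23). clock=21
Op 9: tick 3 -> clock=24. purged={c.com}
Op 10: tick 1 -> clock=25. purged={a.com}
Op 11: insert a.com -> 10.0.0.2 (expiry=25+6=31). clock=25
Final cache (unexpired): {a.com} -> size=1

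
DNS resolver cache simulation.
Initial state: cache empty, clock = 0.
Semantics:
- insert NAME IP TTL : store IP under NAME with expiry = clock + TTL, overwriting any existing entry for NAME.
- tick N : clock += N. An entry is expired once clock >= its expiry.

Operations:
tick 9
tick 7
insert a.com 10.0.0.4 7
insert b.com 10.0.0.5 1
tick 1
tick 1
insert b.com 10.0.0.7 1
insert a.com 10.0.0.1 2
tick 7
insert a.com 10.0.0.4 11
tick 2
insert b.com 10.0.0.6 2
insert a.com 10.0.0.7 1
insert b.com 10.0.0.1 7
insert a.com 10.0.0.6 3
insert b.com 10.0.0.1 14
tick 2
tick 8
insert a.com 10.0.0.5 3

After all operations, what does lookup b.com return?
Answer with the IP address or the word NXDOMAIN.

Answer: 10.0.0.1

Derivation:
Op 1: tick 9 -> clock=9.
Op 2: tick 7 -> clock=16.
Op 3: insert a.com -> 10.0.0.4 (expiry=16+7=23). clock=16
Op 4: insert b.com -> 10.0.0.5 (expiry=16+1=17). clock=16
Op 5: tick 1 -> clock=17. purged={b.com}
Op 6: tick 1 -> clock=18.
Op 7: insert b.com -> 10.0.0.7 (expiry=18+1=19). clock=18
Op 8: insert a.com -> 10.0.0.1 (expiry=18+2=20). clock=18
Op 9: tick 7 -> clock=25. purged={a.com,b.com}
Op 10: insert a.com -> 10.0.0.4 (expiry=25+11=36). clock=25
Op 11: tick 2 -> clock=27.
Op 12: insert b.com -> 10.0.0.6 (expiry=27+2=29). clock=27
Op 13: insert a.com -> 10.0.0.7 (expiry=27+1=28). clock=27
Op 14: insert b.com -> 10.0.0.1 (expiry=27+7=34). clock=27
Op 15: insert a.com -> 10.0.0.6 (expiry=27+3=30). clock=27
Op 16: insert b.com -> 10.0.0.1 (expiry=27+14=41). clock=27
Op 17: tick 2 -> clock=29.
Op 18: tick 8 -> clock=37. purged={a.com}
Op 19: insert a.com -> 10.0.0.5 (expiry=37+3=40). clock=37
lookup b.com: present, ip=10.0.0.1 expiry=41 > clock=37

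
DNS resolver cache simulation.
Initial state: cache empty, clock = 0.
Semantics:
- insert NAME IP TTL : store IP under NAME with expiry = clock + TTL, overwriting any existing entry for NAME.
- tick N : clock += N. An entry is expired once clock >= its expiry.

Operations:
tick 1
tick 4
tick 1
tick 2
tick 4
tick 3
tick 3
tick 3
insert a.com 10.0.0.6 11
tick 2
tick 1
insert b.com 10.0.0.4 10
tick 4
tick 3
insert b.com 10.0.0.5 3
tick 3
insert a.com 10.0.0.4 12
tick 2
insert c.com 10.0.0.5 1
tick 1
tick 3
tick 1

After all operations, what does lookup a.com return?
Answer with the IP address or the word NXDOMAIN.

Op 1: tick 1 -> clock=1.
Op 2: tick 4 -> clock=5.
Op 3: tick 1 -> clock=6.
Op 4: tick 2 -> clock=8.
Op 5: tick 4 -> clock=12.
Op 6: tick 3 -> clock=15.
Op 7: tick 3 -> clock=18.
Op 8: tick 3 -> clock=21.
Op 9: insert a.com -> 10.0.0.6 (expiry=21+11=32). clock=21
Op 10: tick 2 -> clock=23.
Op 11: tick 1 -> clock=24.
Op 12: insert b.com -> 10.0.0.4 (expiry=24+10=34). clock=24
Op 13: tick 4 -> clock=28.
Op 14: tick 3 -> clock=31.
Op 15: insert b.com -> 10.0.0.5 (expiry=31+3=34). clock=31
Op 16: tick 3 -> clock=34. purged={a.com,b.com}
Op 17: insert a.com -> 10.0.0.4 (expiry=34+12=46). clock=34
Op 18: tick 2 -> clock=36.
Op 19: insert c.com -> 10.0.0.5 (expiry=36+1=37). clock=36
Op 20: tick 1 -> clock=37. purged={c.com}
Op 21: tick 3 -> clock=40.
Op 22: tick 1 -> clock=41.
lookup a.com: present, ip=10.0.0.4 expiry=46 > clock=41

Answer: 10.0.0.4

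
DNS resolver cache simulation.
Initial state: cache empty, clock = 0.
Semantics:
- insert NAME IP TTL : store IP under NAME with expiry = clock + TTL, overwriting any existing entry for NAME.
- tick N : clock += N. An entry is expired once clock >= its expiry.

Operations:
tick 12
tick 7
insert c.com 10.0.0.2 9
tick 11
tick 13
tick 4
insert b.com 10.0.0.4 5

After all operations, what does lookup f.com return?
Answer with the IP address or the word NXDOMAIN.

Op 1: tick 12 -> clock=12.
Op 2: tick 7 -> clock=19.
Op 3: insert c.com -> 10.0.0.2 (expiry=19+9=28). clock=19
Op 4: tick 11 -> clock=30. purged={c.com}
Op 5: tick 13 -> clock=43.
Op 6: tick 4 -> clock=47.
Op 7: insert b.com -> 10.0.0.4 (expiry=47+5=52). clock=47
lookup f.com: not in cache (expired or never inserted)

Answer: NXDOMAIN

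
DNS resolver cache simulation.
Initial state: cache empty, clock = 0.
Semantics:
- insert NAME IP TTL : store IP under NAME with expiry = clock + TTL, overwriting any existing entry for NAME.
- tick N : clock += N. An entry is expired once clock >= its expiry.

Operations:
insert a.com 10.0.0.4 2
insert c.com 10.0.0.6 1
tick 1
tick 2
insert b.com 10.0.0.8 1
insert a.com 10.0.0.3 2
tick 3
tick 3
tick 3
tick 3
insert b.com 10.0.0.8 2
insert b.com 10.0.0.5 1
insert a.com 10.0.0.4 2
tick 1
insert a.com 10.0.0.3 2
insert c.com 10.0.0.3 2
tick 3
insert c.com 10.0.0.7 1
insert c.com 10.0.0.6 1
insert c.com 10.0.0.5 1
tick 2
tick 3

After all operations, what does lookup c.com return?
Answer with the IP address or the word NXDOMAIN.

Op 1: insert a.com -> 10.0.0.4 (expiry=0+2=2). clock=0
Op 2: insert c.com -> 10.0.0.6 (expiry=0+1=1). clock=0
Op 3: tick 1 -> clock=1. purged={c.com}
Op 4: tick 2 -> clock=3. purged={a.com}
Op 5: insert b.com -> 10.0.0.8 (expiry=3+1=4). clock=3
Op 6: insert a.com -> 10.0.0.3 (expiry=3+2=5). clock=3
Op 7: tick 3 -> clock=6. purged={a.com,b.com}
Op 8: tick 3 -> clock=9.
Op 9: tick 3 -> clock=12.
Op 10: tick 3 -> clock=15.
Op 11: insert b.com -> 10.0.0.8 (expiry=15+2=17). clock=15
Op 12: insert b.com -> 10.0.0.5 (expiry=15+1=16). clock=15
Op 13: insert a.com -> 10.0.0.4 (expiry=15+2=17). clock=15
Op 14: tick 1 -> clock=16. purged={b.com}
Op 15: insert a.com -> 10.0.0.3 (expiry=16+2=18). clock=16
Op 16: insert c.com -> 10.0.0.3 (expiry=16+2=18). clock=16
Op 17: tick 3 -> clock=19. purged={a.com,c.com}
Op 18: insert c.com -> 10.0.0.7 (expiry=19+1=20). clock=19
Op 19: insert c.com -> 10.0.0.6 (expiry=19+1=20). clock=19
Op 20: insert c.com -> 10.0.0.5 (expiry=19+1=20). clock=19
Op 21: tick 2 -> clock=21. purged={c.com}
Op 22: tick 3 -> clock=24.
lookup c.com: not in cache (expired or never inserted)

Answer: NXDOMAIN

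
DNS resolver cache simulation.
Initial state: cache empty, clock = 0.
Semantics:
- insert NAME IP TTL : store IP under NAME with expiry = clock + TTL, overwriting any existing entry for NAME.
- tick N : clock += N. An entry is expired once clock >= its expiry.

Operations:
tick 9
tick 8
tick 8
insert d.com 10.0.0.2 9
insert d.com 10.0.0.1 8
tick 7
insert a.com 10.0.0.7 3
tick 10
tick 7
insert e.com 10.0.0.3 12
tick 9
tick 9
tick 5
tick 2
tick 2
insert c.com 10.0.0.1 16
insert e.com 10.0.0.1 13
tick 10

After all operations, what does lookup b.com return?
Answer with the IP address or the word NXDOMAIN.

Answer: NXDOMAIN

Derivation:
Op 1: tick 9 -> clock=9.
Op 2: tick 8 -> clock=17.
Op 3: tick 8 -> clock=25.
Op 4: insert d.com -> 10.0.0.2 (expiry=25+9=34). clock=25
Op 5: insert d.com -> 10.0.0.1 (expiry=25+8=33). clock=25
Op 6: tick 7 -> clock=32.
Op 7: insert a.com -> 10.0.0.7 (expiry=32+3=35). clock=32
Op 8: tick 10 -> clock=42. purged={a.com,d.com}
Op 9: tick 7 -> clock=49.
Op 10: insert e.com -> 10.0.0.3 (expiry=49+12=61). clock=49
Op 11: tick 9 -> clock=58.
Op 12: tick 9 -> clock=67. purged={e.com}
Op 13: tick 5 -> clock=72.
Op 14: tick 2 -> clock=74.
Op 15: tick 2 -> clock=76.
Op 16: insert c.com -> 10.0.0.1 (expiry=76+16=92). clock=76
Op 17: insert e.com -> 10.0.0.1 (expiry=76+13=89). clock=76
Op 18: tick 10 -> clock=86.
lookup b.com: not in cache (expired or never inserted)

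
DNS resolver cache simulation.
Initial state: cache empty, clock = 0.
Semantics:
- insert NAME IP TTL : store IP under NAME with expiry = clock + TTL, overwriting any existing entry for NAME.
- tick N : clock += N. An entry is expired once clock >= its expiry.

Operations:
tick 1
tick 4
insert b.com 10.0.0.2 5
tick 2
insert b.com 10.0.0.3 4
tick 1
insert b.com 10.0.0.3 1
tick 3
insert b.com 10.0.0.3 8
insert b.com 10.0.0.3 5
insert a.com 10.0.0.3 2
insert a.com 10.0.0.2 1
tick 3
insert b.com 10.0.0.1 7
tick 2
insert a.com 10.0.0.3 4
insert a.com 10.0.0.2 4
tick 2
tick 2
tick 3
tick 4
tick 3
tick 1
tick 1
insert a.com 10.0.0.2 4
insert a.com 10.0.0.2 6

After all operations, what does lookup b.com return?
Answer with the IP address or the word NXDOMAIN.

Answer: NXDOMAIN

Derivation:
Op 1: tick 1 -> clock=1.
Op 2: tick 4 -> clock=5.
Op 3: insert b.com -> 10.0.0.2 (expiry=5+5=10). clock=5
Op 4: tick 2 -> clock=7.
Op 5: insert b.com -> 10.0.0.3 (expiry=7+4=11). clock=7
Op 6: tick 1 -> clock=8.
Op 7: insert b.com -> 10.0.0.3 (expiry=8+1=9). clock=8
Op 8: tick 3 -> clock=11. purged={b.com}
Op 9: insert b.com -> 10.0.0.3 (expiry=11+8=19). clock=11
Op 10: insert b.com -> 10.0.0.3 (expiry=11+5=16). clock=11
Op 11: insert a.com -> 10.0.0.3 (expiry=11+2=13). clock=11
Op 12: insert a.com -> 10.0.0.2 (expiry=11+1=12). clock=11
Op 13: tick 3 -> clock=14. purged={a.com}
Op 14: insert b.com -> 10.0.0.1 (expiry=14+7=21). clock=14
Op 15: tick 2 -> clock=16.
Op 16: insert a.com -> 10.0.0.3 (expiry=16+4=20). clock=16
Op 17: insert a.com -> 10.0.0.2 (expiry=16+4=20). clock=16
Op 18: tick 2 -> clock=18.
Op 19: tick 2 -> clock=20. purged={a.com}
Op 20: tick 3 -> clock=23. purged={b.com}
Op 21: tick 4 -> clock=27.
Op 22: tick 3 -> clock=30.
Op 23: tick 1 -> clock=31.
Op 24: tick 1 -> clock=32.
Op 25: insert a.com -> 10.0.0.2 (expiry=32+4=36). clock=32
Op 26: insert a.com -> 10.0.0.2 (expiry=32+6=38). clock=32
lookup b.com: not in cache (expired or never inserted)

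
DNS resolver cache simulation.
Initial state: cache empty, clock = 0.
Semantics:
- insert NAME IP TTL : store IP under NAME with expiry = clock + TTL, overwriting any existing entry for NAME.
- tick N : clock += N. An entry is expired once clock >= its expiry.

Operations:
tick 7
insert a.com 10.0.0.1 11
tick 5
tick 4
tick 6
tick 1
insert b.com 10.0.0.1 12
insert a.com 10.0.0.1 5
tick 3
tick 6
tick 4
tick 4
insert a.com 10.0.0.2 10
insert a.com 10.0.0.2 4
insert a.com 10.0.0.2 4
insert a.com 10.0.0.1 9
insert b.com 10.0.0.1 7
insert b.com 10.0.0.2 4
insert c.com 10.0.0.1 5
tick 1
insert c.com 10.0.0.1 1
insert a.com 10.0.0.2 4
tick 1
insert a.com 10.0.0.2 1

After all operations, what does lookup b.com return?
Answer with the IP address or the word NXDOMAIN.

Op 1: tick 7 -> clock=7.
Op 2: insert a.com -> 10.0.0.1 (expiry=7+11=18). clock=7
Op 3: tick 5 -> clock=12.
Op 4: tick 4 -> clock=16.
Op 5: tick 6 -> clock=22. purged={a.com}
Op 6: tick 1 -> clock=23.
Op 7: insert b.com -> 10.0.0.1 (expiry=23+12=35). clock=23
Op 8: insert a.com -> 10.0.0.1 (expiry=23+5=28). clock=23
Op 9: tick 3 -> clock=26.
Op 10: tick 6 -> clock=32. purged={a.com}
Op 11: tick 4 -> clock=36. purged={b.com}
Op 12: tick 4 -> clock=40.
Op 13: insert a.com -> 10.0.0.2 (expiry=40+10=50). clock=40
Op 14: insert a.com -> 10.0.0.2 (expiry=40+4=44). clock=40
Op 15: insert a.com -> 10.0.0.2 (expiry=40+4=44). clock=40
Op 16: insert a.com -> 10.0.0.1 (expiry=40+9=49). clock=40
Op 17: insert b.com -> 10.0.0.1 (expiry=40+7=47). clock=40
Op 18: insert b.com -> 10.0.0.2 (expiry=40+4=44). clock=40
Op 19: insert c.com -> 10.0.0.1 (expiry=40+5=45). clock=40
Op 20: tick 1 -> clock=41.
Op 21: insert c.com -> 10.0.0.1 (expiry=41+1=42). clock=41
Op 22: insert a.com -> 10.0.0.2 (expiry=41+4=45). clock=41
Op 23: tick 1 -> clock=42. purged={c.com}
Op 24: insert a.com -> 10.0.0.2 (expiry=42+1=43). clock=42
lookup b.com: present, ip=10.0.0.2 expiry=44 > clock=42

Answer: 10.0.0.2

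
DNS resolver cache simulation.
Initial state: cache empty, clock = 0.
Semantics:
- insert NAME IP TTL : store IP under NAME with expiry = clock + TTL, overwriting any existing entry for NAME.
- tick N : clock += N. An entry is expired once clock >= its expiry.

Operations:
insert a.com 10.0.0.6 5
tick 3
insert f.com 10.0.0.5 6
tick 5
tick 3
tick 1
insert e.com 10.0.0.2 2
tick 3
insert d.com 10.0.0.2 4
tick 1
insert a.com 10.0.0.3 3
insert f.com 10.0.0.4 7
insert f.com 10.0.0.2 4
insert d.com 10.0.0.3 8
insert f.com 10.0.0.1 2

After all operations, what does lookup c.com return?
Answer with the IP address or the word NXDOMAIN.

Op 1: insert a.com -> 10.0.0.6 (expiry=0+5=5). clock=0
Op 2: tick 3 -> clock=3.
Op 3: insert f.com -> 10.0.0.5 (expiry=3+6=9). clock=3
Op 4: tick 5 -> clock=8. purged={a.com}
Op 5: tick 3 -> clock=11. purged={f.com}
Op 6: tick 1 -> clock=12.
Op 7: insert e.com -> 10.0.0.2 (expiry=12+2=14). clock=12
Op 8: tick 3 -> clock=15. purged={e.com}
Op 9: insert d.com -> 10.0.0.2 (expiry=15+4=19). clock=15
Op 10: tick 1 -> clock=16.
Op 11: insert a.com -> 10.0.0.3 (expiry=16+3=19). clock=16
Op 12: insert f.com -> 10.0.0.4 (expiry=16+7=23). clock=16
Op 13: insert f.com -> 10.0.0.2 (expiry=16+4=20). clock=16
Op 14: insert d.com -> 10.0.0.3 (expiry=16+8=24). clock=16
Op 15: insert f.com -> 10.0.0.1 (expiry=16+2=18). clock=16
lookup c.com: not in cache (expired or never inserted)

Answer: NXDOMAIN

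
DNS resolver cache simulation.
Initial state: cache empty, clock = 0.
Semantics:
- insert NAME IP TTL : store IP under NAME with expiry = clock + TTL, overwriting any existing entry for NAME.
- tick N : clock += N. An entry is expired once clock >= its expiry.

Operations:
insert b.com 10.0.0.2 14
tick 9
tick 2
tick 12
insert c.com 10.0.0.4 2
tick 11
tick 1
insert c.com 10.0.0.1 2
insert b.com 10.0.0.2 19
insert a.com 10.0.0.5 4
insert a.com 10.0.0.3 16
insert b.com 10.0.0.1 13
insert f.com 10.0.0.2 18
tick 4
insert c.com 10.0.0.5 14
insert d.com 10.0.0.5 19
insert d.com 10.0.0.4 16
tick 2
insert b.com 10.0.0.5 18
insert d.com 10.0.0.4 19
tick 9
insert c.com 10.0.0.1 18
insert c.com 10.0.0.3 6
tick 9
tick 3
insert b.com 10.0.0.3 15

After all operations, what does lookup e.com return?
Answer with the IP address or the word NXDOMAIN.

Answer: NXDOMAIN

Derivation:
Op 1: insert b.com -> 10.0.0.2 (expiry=0+14=14). clock=0
Op 2: tick 9 -> clock=9.
Op 3: tick 2 -> clock=11.
Op 4: tick 12 -> clock=23. purged={b.com}
Op 5: insert c.com -> 10.0.0.4 (expiry=23+2=25). clock=23
Op 6: tick 11 -> clock=34. purged={c.com}
Op 7: tick 1 -> clock=35.
Op 8: insert c.com -> 10.0.0.1 (expiry=35+2=37). clock=35
Op 9: insert b.com -> 10.0.0.2 (expiry=35+19=54). clock=35
Op 10: insert a.com -> 10.0.0.5 (expiry=35+4=39). clock=35
Op 11: insert a.com -> 10.0.0.3 (expiry=35+16=51). clock=35
Op 12: insert b.com -> 10.0.0.1 (expiry=35+13=48). clock=35
Op 13: insert f.com -> 10.0.0.2 (expiry=35+18=53). clock=35
Op 14: tick 4 -> clock=39. purged={c.com}
Op 15: insert c.com -> 10.0.0.5 (expiry=39+14=53). clock=39
Op 16: insert d.com -> 10.0.0.5 (expiry=39+19=58). clock=39
Op 17: insert d.com -> 10.0.0.4 (expiry=39+16=55). clock=39
Op 18: tick 2 -> clock=41.
Op 19: insert b.com -> 10.0.0.5 (expiry=41+18=59). clock=41
Op 20: insert d.com -> 10.0.0.4 (expiry=41+19=60). clock=41
Op 21: tick 9 -> clock=50.
Op 22: insert c.com -> 10.0.0.1 (expiry=50+18=68). clock=50
Op 23: insert c.com -> 10.0.0.3 (expiry=50+6=56). clock=50
Op 24: tick 9 -> clock=59. purged={a.com,b.com,c.com,f.com}
Op 25: tick 3 -> clock=62. purged={d.com}
Op 26: insert b.com -> 10.0.0.3 (expiry=62+15=77). clock=62
lookup e.com: not in cache (expired or never inserted)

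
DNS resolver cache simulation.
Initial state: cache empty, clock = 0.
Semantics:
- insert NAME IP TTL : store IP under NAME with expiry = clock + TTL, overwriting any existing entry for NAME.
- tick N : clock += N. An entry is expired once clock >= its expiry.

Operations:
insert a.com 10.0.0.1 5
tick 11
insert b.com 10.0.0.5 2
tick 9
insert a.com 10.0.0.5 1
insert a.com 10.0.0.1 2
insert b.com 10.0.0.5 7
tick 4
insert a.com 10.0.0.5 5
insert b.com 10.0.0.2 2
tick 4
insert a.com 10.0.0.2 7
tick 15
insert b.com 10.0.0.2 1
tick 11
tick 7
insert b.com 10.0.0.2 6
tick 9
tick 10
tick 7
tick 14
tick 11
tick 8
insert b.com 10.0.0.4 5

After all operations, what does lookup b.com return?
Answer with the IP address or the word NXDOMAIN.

Answer: 10.0.0.4

Derivation:
Op 1: insert a.com -> 10.0.0.1 (expiry=0+5=5). clock=0
Op 2: tick 11 -> clock=11. purged={a.com}
Op 3: insert b.com -> 10.0.0.5 (expiry=11+2=13). clock=11
Op 4: tick 9 -> clock=20. purged={b.com}
Op 5: insert a.com -> 10.0.0.5 (expiry=20+1=21). clock=20
Op 6: insert a.com -> 10.0.0.1 (expiry=20+2=22). clock=20
Op 7: insert b.com -> 10.0.0.5 (expiry=20+7=27). clock=20
Op 8: tick 4 -> clock=24. purged={a.com}
Op 9: insert a.com -> 10.0.0.5 (expiry=24+5=29). clock=24
Op 10: insert b.com -> 10.0.0.2 (expiry=24+2=26). clock=24
Op 11: tick 4 -> clock=28. purged={b.com}
Op 12: insert a.com -> 10.0.0.2 (expiry=28+7=35). clock=28
Op 13: tick 15 -> clock=43. purged={a.com}
Op 14: insert b.com -> 10.0.0.2 (expiry=43+1=44). clock=43
Op 15: tick 11 -> clock=54. purged={b.com}
Op 16: tick 7 -> clock=61.
Op 17: insert b.com -> 10.0.0.2 (expiry=61+6=67). clock=61
Op 18: tick 9 -> clock=70. purged={b.com}
Op 19: tick 10 -> clock=80.
Op 20: tick 7 -> clock=87.
Op 21: tick 14 -> clock=101.
Op 22: tick 11 -> clock=112.
Op 23: tick 8 -> clock=120.
Op 24: insert b.com -> 10.0.0.4 (expiry=120+5=125). clock=120
lookup b.com: present, ip=10.0.0.4 expiry=125 > clock=120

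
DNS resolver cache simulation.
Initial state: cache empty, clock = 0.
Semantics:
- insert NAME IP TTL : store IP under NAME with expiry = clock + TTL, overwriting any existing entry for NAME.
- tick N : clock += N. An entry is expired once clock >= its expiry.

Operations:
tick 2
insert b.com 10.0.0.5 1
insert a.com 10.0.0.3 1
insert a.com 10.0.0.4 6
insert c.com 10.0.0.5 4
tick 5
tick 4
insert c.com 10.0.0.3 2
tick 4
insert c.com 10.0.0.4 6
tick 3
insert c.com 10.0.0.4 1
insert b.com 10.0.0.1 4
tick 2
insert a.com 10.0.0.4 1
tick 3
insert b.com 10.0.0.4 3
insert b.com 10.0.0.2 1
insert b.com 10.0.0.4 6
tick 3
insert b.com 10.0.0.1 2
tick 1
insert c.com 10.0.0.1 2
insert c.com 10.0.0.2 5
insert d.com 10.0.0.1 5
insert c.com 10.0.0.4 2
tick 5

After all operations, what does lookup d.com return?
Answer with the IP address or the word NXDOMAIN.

Op 1: tick 2 -> clock=2.
Op 2: insert b.com -> 10.0.0.5 (expiry=2+1=3). clock=2
Op 3: insert a.com -> 10.0.0.3 (expiry=2+1=3). clock=2
Op 4: insert a.com -> 10.0.0.4 (expiry=2+6=8). clock=2
Op 5: insert c.com -> 10.0.0.5 (expiry=2+4=6). clock=2
Op 6: tick 5 -> clock=7. purged={b.com,c.com}
Op 7: tick 4 -> clock=11. purged={a.com}
Op 8: insert c.com -> 10.0.0.3 (expiry=11+2=13). clock=11
Op 9: tick 4 -> clock=15. purged={c.com}
Op 10: insert c.com -> 10.0.0.4 (expiry=15+6=21). clock=15
Op 11: tick 3 -> clock=18.
Op 12: insert c.com -> 10.0.0.4 (expiry=18+1=19). clock=18
Op 13: insert b.com -> 10.0.0.1 (expiry=18+4=22). clock=18
Op 14: tick 2 -> clock=20. purged={c.com}
Op 15: insert a.com -> 10.0.0.4 (expiry=20+1=21). clock=20
Op 16: tick 3 -> clock=23. purged={a.com,b.com}
Op 17: insert b.com -> 10.0.0.4 (expiry=23+3=26). clock=23
Op 18: insert b.com -> 10.0.0.2 (expiry=23+1=24). clock=23
Op 19: insert b.com -> 10.0.0.4 (expiry=23+6=29). clock=23
Op 20: tick 3 -> clock=26.
Op 21: insert b.com -> 10.0.0.1 (expiry=26+2=28). clock=26
Op 22: tick 1 -> clock=27.
Op 23: insert c.com -> 10.0.0.1 (expiry=27+2=29). clock=27
Op 24: insert c.com -> 10.0.0.2 (expiry=27+5=32). clock=27
Op 25: insert d.com -> 10.0.0.1 (expiry=27+5=32). clock=27
Op 26: insert c.com -> 10.0.0.4 (expiry=27+2=29). clock=27
Op 27: tick 5 -> clock=32. purged={b.com,c.com,d.com}
lookup d.com: not in cache (expired or never inserted)

Answer: NXDOMAIN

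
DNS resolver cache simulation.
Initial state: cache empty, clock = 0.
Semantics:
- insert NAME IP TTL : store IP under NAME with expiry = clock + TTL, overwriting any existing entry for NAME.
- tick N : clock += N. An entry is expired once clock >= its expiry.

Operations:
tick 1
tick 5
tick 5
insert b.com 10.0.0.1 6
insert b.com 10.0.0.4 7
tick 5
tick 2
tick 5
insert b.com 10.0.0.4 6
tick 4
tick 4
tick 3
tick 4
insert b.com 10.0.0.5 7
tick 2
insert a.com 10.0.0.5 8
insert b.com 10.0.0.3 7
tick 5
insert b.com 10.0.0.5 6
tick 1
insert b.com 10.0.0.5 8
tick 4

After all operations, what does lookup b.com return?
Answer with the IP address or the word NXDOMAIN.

Answer: 10.0.0.5

Derivation:
Op 1: tick 1 -> clock=1.
Op 2: tick 5 -> clock=6.
Op 3: tick 5 -> clock=11.
Op 4: insert b.com -> 10.0.0.1 (expiry=11+6=17). clock=11
Op 5: insert b.com -> 10.0.0.4 (expiry=11+7=18). clock=11
Op 6: tick 5 -> clock=16.
Op 7: tick 2 -> clock=18. purged={b.com}
Op 8: tick 5 -> clock=23.
Op 9: insert b.com -> 10.0.0.4 (expiry=23+6=29). clock=23
Op 10: tick 4 -> clock=27.
Op 11: tick 4 -> clock=31. purged={b.com}
Op 12: tick 3 -> clock=34.
Op 13: tick 4 -> clock=38.
Op 14: insert b.com -> 10.0.0.5 (expiry=38+7=45). clock=38
Op 15: tick 2 -> clock=40.
Op 16: insert a.com -> 10.0.0.5 (expiry=40+8=48). clock=40
Op 17: insert b.com -> 10.0.0.3 (expiry=40+7=47). clock=40
Op 18: tick 5 -> clock=45.
Op 19: insert b.com -> 10.0.0.5 (expiry=45+6=51). clock=45
Op 20: tick 1 -> clock=46.
Op 21: insert b.com -> 10.0.0.5 (expiry=46+8=54). clock=46
Op 22: tick 4 -> clock=50. purged={a.com}
lookup b.com: present, ip=10.0.0.5 expiry=54 > clock=50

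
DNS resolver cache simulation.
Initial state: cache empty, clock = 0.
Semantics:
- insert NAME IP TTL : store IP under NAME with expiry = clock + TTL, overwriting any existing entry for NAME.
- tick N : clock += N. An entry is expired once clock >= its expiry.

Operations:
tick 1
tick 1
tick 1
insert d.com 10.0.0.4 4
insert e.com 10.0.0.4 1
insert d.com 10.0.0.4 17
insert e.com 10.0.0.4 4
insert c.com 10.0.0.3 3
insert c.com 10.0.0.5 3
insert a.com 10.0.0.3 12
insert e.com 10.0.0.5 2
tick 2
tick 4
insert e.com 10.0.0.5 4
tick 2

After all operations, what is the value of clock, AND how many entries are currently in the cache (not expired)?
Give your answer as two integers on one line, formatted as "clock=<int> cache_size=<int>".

Op 1: tick 1 -> clock=1.
Op 2: tick 1 -> clock=2.
Op 3: tick 1 -> clock=3.
Op 4: insert d.com -> 10.0.0.4 (expiry=3+4=7). clock=3
Op 5: insert e.com -> 10.0.0.4 (expiry=3+1=4). clock=3
Op 6: insert d.com -> 10.0.0.4 (expiry=3+17=20). clock=3
Op 7: insert e.com -> 10.0.0.4 (expiry=3+4=7). clock=3
Op 8: insert c.com -> 10.0.0.3 (expiry=3+3=6). clock=3
Op 9: insert c.com -> 10.0.0.5 (expiry=3+3=6). clock=3
Op 10: insert a.com -> 10.0.0.3 (expiry=3+12=15). clock=3
Op 11: insert e.com -> 10.0.0.5 (expiry=3+2=5). clock=3
Op 12: tick 2 -> clock=5. purged={e.com}
Op 13: tick 4 -> clock=9. purged={c.com}
Op 14: insert e.com -> 10.0.0.5 (expiry=9+4=13). clock=9
Op 15: tick 2 -> clock=11.
Final clock = 11
Final cache (unexpired): {a.com,d.com,e.com} -> size=3

Answer: clock=11 cache_size=3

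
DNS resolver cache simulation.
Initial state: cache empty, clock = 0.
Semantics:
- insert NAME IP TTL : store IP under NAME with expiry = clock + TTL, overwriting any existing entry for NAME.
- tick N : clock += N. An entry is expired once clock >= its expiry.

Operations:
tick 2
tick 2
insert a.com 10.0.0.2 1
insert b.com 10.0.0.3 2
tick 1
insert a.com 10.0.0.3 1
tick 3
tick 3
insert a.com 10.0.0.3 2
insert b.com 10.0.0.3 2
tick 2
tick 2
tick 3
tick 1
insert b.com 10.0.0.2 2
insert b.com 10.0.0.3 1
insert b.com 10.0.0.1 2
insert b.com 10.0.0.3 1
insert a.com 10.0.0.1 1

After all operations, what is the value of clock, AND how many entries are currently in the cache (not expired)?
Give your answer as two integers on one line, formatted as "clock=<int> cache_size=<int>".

Op 1: tick 2 -> clock=2.
Op 2: tick 2 -> clock=4.
Op 3: insert a.com -> 10.0.0.2 (expiry=4+1=5). clock=4
Op 4: insert b.com -> 10.0.0.3 (expiry=4+2=6). clock=4
Op 5: tick 1 -> clock=5. purged={a.com}
Op 6: insert a.com -> 10.0.0.3 (expiry=5+1=6). clock=5
Op 7: tick 3 -> clock=8. purged={a.com,b.com}
Op 8: tick 3 -> clock=11.
Op 9: insert a.com -> 10.0.0.3 (expiry=11+2=13). clock=11
Op 10: insert b.com -> 10.0.0.3 (expiry=11+2=13). clock=11
Op 11: tick 2 -> clock=13. purged={a.com,b.com}
Op 12: tick 2 -> clock=15.
Op 13: tick 3 -> clock=18.
Op 14: tick 1 -> clock=19.
Op 15: insert b.com -> 10.0.0.2 (expiry=19+2=21). clock=19
Op 16: insert b.com -> 10.0.0.3 (expiry=19+1=20). clock=19
Op 17: insert b.com -> 10.0.0.1 (expiry=19+2=21). clock=19
Op 18: insert b.com -> 10.0.0.3 (expiry=19+1=20). clock=19
Op 19: insert a.com -> 10.0.0.1 (expiry=19+1=20). clock=19
Final clock = 19
Final cache (unexpired): {a.com,b.com} -> size=2

Answer: clock=19 cache_size=2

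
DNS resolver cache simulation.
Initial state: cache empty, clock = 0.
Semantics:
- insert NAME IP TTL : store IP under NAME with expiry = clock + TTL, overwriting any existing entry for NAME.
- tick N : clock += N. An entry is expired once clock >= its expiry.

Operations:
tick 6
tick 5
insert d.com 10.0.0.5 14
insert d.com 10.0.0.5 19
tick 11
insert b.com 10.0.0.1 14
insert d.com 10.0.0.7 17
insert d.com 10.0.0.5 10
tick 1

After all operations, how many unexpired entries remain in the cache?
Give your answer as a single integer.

Answer: 2

Derivation:
Op 1: tick 6 -> clock=6.
Op 2: tick 5 -> clock=11.
Op 3: insert d.com -> 10.0.0.5 (expiry=11+14=25). clock=11
Op 4: insert d.com -> 10.0.0.5 (expiry=11+19=30). clock=11
Op 5: tick 11 -> clock=22.
Op 6: insert b.com -> 10.0.0.1 (expiry=22+14=36). clock=22
Op 7: insert d.com -> 10.0.0.7 (expiry=22+17=39). clock=22
Op 8: insert d.com -> 10.0.0.5 (expiry=22+10=32). clock=22
Op 9: tick 1 -> clock=23.
Final cache (unexpired): {b.com,d.com} -> size=2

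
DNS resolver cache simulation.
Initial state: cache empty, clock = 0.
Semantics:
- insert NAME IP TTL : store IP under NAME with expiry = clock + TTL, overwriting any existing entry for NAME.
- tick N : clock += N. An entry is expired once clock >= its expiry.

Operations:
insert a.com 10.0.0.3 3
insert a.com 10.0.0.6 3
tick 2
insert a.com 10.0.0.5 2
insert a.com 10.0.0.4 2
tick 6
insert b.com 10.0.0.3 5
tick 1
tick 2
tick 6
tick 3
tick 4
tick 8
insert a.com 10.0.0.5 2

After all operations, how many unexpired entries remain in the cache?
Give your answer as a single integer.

Answer: 1

Derivation:
Op 1: insert a.com -> 10.0.0.3 (expiry=0+3=3). clock=0
Op 2: insert a.com -> 10.0.0.6 (expiry=0+3=3). clock=0
Op 3: tick 2 -> clock=2.
Op 4: insert a.com -> 10.0.0.5 (expiry=2+2=4). clock=2
Op 5: insert a.com -> 10.0.0.4 (expiry=2+2=4). clock=2
Op 6: tick 6 -> clock=8. purged={a.com}
Op 7: insert b.com -> 10.0.0.3 (expiry=8+5=13). clock=8
Op 8: tick 1 -> clock=9.
Op 9: tick 2 -> clock=11.
Op 10: tick 6 -> clock=17. purged={b.com}
Op 11: tick 3 -> clock=20.
Op 12: tick 4 -> clock=24.
Op 13: tick 8 -> clock=32.
Op 14: insert a.com -> 10.0.0.5 (expiry=32+2=34). clock=32
Final cache (unexpired): {a.com} -> size=1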